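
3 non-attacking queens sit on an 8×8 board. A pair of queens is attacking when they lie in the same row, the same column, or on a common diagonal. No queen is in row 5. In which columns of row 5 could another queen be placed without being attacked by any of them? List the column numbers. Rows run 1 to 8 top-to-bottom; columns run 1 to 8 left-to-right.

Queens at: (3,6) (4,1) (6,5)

columns 3, 7

(3,6) attacks row 5 at column 6 and diagonals 4, 8.
(4,1) attacks row 5 at column 1 and diagonals 2.
(6,5) attacks row 5 at column 5 and diagonals 4, 6.
Attacked columns: {1, 2, 4, 5, 6, 8}. Safe: {3, 7}.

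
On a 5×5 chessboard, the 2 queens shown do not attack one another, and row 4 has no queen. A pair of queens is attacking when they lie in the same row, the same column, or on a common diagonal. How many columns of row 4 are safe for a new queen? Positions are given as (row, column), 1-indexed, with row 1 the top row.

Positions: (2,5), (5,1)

1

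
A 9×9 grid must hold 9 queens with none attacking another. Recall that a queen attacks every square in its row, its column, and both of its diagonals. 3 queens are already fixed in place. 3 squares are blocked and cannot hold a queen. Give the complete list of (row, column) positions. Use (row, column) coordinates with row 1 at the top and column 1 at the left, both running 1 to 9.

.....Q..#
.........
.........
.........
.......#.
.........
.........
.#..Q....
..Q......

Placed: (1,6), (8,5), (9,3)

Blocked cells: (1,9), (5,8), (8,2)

(1,6) (2,4) (3,1) (4,7) (5,9) (6,2) (7,8) (8,5) (9,3)

Row 2: attacked by (1,6)→{5,6,7}; (8,5)→{5}; (9,3)→{3}. Safe: 1, 2, 4, 8, 9. Place at column 4.
Row 3: attacked by (1,6)→{4,6,8}; (2,4)→{3,4,5}; (8,5)→{5}; (9,3)→{3,9}. Safe: 1, 2, 7. Place at column 1.
Row 4: attacked by (1,6)→{3,6,9}; (2,4)→{2,4,6}; (3,1)→{1,2}; (8,5)→{1,5,9}; (9,3)→{3,8}. Safe: 7. Place at column 7.
Row 5: attacked by (1,6)→{2,6}; (2,4)→{1,4,7}; (3,1)→{1,3}; (4,7)→{6,7,8}; (8,5)→{2,5,8}; (9,3)→{3,7}. Blocked: 8. Safe: 9. Place at column 9.
Row 6: attacked by (1,6)→{1,6}; (2,4)→{4,8}; (3,1)→{1,4}; (4,7)→{5,7,9}; (5,9)→{8,9}; (8,5)→{3,5,7}; (9,3)→{3,6}. Safe: 2. Place at column 2.
Row 7: attacked by (1,6)→{6}; (2,4)→{4,9}; (3,1)→{1,5}; (4,7)→{4,7}; (5,9)→{7,9}; (6,2)→{1,2,3}; (8,5)→{4,5,6}; (9,3)→{1,3,5}. Safe: 8. Place at column 8.
Columns [6, 4, 1, 7, 9, 2, 8, 5, 3], r−c [-5, -2, 2, -3, -4, 4, -1, 3, 6], r+c [7, 6, 4, 11, 14, 8, 15, 13, 12] are all distinct, so no two queens attack.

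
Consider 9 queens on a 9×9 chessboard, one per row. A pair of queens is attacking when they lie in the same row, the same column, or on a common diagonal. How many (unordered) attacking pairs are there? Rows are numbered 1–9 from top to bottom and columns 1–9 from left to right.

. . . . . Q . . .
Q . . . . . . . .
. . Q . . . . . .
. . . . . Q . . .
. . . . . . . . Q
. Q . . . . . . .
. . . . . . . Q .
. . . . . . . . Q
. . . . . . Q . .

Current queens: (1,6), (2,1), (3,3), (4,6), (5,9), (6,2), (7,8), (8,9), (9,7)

3

Same column: (1,6)–(4,6) (column 6); (5,9)–(8,9) (column 9).
Same diagonal: (7,8)–(8,9) (|7−8| = |8−9| = 1).
Total attacking pairs: 3.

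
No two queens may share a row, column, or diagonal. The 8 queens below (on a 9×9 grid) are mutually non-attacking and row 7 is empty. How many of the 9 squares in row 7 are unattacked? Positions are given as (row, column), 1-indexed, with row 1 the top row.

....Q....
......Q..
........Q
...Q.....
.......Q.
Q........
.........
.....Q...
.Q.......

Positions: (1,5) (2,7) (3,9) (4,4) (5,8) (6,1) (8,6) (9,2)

1

(1,5) attacks row 7 at column 5.
(2,7) attacks row 7 at column 7 and diagonals 2.
(3,9) attacks row 7 at column 9 and diagonals 5.
(4,4) attacks row 7 at column 4 and diagonals 1, 7.
(5,8) attacks row 7 at column 8 and diagonals 6.
(6,1) attacks row 7 at column 1 and diagonals 2.
(8,6) attacks row 7 at column 6 and diagonals 5, 7.
(9,2) attacks row 7 at column 2 and diagonals 4.
Attacked columns: {1, 2, 4, 5, 6, 7, 8, 9}. Safe: {3}.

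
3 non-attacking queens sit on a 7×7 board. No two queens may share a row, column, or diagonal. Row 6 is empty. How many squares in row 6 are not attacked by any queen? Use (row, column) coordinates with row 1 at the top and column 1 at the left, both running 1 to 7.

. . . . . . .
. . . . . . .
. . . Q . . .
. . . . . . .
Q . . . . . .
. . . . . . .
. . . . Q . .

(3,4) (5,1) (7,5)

(3,4) attacks row 6 at column 4 and diagonals 1, 7.
(5,1) attacks row 6 at column 1 and diagonals 2.
(7,5) attacks row 6 at column 5 and diagonals 4, 6.
Attacked columns: {1, 2, 4, 5, 6, 7}. Safe: {3}.

1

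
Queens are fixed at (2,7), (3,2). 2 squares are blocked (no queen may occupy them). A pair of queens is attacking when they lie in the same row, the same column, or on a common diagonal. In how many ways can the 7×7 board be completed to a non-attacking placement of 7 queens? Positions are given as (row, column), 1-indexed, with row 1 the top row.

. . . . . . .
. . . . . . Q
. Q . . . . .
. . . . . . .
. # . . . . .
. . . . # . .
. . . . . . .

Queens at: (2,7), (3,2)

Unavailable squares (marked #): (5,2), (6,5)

Branch on row 1: col 1 → 0; col 3 → 1; col 5 → 2.
Sum: 0 + 1 + 2 = 3.

3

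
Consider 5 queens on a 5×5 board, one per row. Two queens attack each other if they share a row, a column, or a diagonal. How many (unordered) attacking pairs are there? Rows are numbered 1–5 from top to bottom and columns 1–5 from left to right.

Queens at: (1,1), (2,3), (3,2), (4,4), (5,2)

Same column: (3,2)–(5,2) (column 2).
Same diagonal: (1,1)–(4,4) (|1−4| = |1−4| = 3); (2,3)–(3,2) (|2−3| = |3−2| = 1).
Total attacking pairs: 3.

3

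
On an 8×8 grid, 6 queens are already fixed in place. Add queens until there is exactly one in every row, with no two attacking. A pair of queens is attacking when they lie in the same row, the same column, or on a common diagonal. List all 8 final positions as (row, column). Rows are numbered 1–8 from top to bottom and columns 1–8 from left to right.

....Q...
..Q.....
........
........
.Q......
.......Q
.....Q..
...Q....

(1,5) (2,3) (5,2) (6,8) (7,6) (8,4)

(1,5) (2,3) (3,1) (4,7) (5,2) (6,8) (7,6) (8,4)

Row 3: attacked by (1,5)→{3,5,7}; (2,3)→{2,3,4}; (5,2)→{2,4}; (6,8)→{5,8}; (7,6)→{2,6}; (8,4)→{4}. Safe: 1. Place at column 1.
Row 4: attacked by (1,5)→{2,5,8}; (2,3)→{1,3,5}; (3,1)→{1,2}; (5,2)→{1,2,3}; (6,8)→{6,8}; (7,6)→{3,6}; (8,4)→{4,8}. Safe: 7. Place at column 7.
Columns [5, 3, 1, 7, 2, 8, 6, 4], r−c [-4, -1, 2, -3, 3, -2, 1, 4], r+c [6, 5, 4, 11, 7, 14, 13, 12] are all distinct, so no two queens attack.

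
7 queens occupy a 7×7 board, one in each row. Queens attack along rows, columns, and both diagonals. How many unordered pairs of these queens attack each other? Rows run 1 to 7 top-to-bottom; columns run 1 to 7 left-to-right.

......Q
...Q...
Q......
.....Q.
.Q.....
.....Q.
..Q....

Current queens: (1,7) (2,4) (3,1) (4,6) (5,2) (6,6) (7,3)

3

Same column: (4,6)–(6,6) (column 6).
Same diagonal: (2,4)–(4,6) (|2−4| = |4−6| = 2); (4,6)–(7,3) (|4−7| = |6−3| = 3).
Total attacking pairs: 3.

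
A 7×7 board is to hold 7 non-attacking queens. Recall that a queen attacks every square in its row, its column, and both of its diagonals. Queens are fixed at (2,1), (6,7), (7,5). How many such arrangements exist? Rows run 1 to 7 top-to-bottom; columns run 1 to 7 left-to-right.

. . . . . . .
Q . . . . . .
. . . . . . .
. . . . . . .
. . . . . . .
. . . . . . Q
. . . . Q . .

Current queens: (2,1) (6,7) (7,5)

2

Branch on row 1: col 3 → 1; col 4 → 1; col 6 → 0.
Sum: 1 + 1 + 0 = 2.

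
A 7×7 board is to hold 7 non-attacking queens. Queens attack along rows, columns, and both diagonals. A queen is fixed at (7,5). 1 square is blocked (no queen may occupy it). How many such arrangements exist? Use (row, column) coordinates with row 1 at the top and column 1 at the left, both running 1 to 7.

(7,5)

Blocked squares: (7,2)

Branch on row 1: col 1 → 1; col 2 → 1; col 3 → 2; col 4 → 1; col 6 → 0; col 7 → 1.
Sum: 1 + 1 + 2 + 1 + 0 + 1 = 6.

6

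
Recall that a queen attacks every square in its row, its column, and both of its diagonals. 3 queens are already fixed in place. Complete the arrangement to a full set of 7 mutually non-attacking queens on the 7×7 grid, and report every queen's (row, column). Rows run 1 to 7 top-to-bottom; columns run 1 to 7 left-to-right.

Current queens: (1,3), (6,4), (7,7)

(1,3) (2,6) (3,2) (4,5) (5,1) (6,4) (7,7)

Row 2: attacked by (1,3)→{2,3,4}; (6,4)→{4}; (7,7)→{2,7}. Safe: 1, 5, 6. Place at column 6.
Row 3: attacked by (1,3)→{1,3,5}; (2,6)→{5,6,7}; (6,4)→{1,4,7}; (7,7)→{3,7}. Safe: 2. Place at column 2.
Row 4: attacked by (1,3)→{3,6}; (2,6)→{4,6}; (3,2)→{1,2,3}; (6,4)→{2,4,6}; (7,7)→{4,7}. Safe: 5. Place at column 5.
Row 5: attacked by (1,3)→{3,7}; (2,6)→{3,6}; (3,2)→{2,4}; (4,5)→{4,5,6}; (6,4)→{3,4,5}; (7,7)→{5,7}. Safe: 1. Place at column 1.
Columns [3, 6, 2, 5, 1, 4, 7], r−c [-2, -4, 1, -1, 4, 2, 0], r+c [4, 8, 5, 9, 6, 10, 14] are all distinct, so no two queens attack.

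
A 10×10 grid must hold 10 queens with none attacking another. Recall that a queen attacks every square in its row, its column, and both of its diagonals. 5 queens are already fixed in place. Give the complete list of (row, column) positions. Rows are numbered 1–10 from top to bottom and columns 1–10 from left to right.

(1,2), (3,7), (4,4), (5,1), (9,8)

Row 2: attacked by (1,2)→{1,2,3}; (3,7)→{6,7,8}; (4,4)→{2,4,6}; (5,1)→{1,4}; (9,8)→{1,8}. Safe: 5, 9, 10. Place at column 10.
Row 6: attacked by (1,2)→{2,7}; (2,10)→{6,10}; (3,7)→{4,7,10}; (4,4)→{2,4,6}; (5,1)→{1,2}; (9,8)→{5,8}. Safe: 3, 9. Place at column 3.
Row 7: attacked by (1,2)→{2,8}; (2,10)→{5,10}; (3,7)→{3,7}; (4,4)→{1,4,7}; (5,1)→{1,3}; (6,3)→{2,3,4}; (9,8)→{6,8,10}. Safe: 9. Place at column 9.
Row 8: attacked by (1,2)→{2,9}; (2,10)→{4,10}; (3,7)→{2,7}; (4,4)→{4,8}; (5,1)→{1,4}; (6,3)→{1,3,5}; (7,9)→{8,9,10}; (9,8)→{7,8,9}. Safe: 6. Place at column 6.
Row 10: attacked by (1,2)→{2}; (2,10)→{2,10}; (3,7)→{7}; (4,4)→{4,10}; (5,1)→{1,6}; (6,3)→{3,7}; (7,9)→{6,9}; (8,6)→{4,6,8}; (9,8)→{7,8,9}. Safe: 5. Place at column 5.
Columns [2, 10, 7, 4, 1, 3, 9, 6, 8, 5], r−c [-1, -8, -4, 0, 4, 3, -2, 2, 1, 5], r+c [3, 12, 10, 8, 6, 9, 16, 14, 17, 15] are all distinct, so no two queens attack.

(1,2) (2,10) (3,7) (4,4) (5,1) (6,3) (7,9) (8,6) (9,8) (10,5)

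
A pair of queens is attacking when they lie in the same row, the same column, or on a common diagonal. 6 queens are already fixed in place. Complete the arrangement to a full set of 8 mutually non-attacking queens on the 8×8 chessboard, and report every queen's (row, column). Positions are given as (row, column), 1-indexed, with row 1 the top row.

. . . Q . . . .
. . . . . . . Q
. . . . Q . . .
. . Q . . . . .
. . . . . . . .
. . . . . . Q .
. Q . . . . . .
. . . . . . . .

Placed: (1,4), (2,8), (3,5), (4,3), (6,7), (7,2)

Row 5: attacked by (1,4)→{4,8}; (2,8)→{5,8}; (3,5)→{3,5,7}; (4,3)→{2,3,4}; (6,7)→{6,7,8}; (7,2)→{2,4}. Safe: 1. Place at column 1.
Row 8: attacked by (1,4)→{4}; (2,8)→{2,8}; (3,5)→{5}; (4,3)→{3,7}; (5,1)→{1,4}; (6,7)→{5,7}; (7,2)→{1,2,3}. Safe: 6. Place at column 6.
Columns [4, 8, 5, 3, 1, 7, 2, 6], r−c [-3, -6, -2, 1, 4, -1, 5, 2], r+c [5, 10, 8, 7, 6, 13, 9, 14] are all distinct, so no two queens attack.

(1,4) (2,8) (3,5) (4,3) (5,1) (6,7) (7,2) (8,6)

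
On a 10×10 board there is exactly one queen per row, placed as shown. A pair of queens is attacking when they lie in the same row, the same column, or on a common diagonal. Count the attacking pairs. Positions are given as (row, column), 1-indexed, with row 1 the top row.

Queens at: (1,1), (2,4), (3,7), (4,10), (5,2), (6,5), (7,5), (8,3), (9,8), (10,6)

3

Same column: (6,5)–(7,5) (column 5).
Same diagonal: (6,5)–(8,3) (|6−8| = |5−3| = 2); (6,5)–(9,8) (|6−9| = |5−8| = 3).
Total attacking pairs: 3.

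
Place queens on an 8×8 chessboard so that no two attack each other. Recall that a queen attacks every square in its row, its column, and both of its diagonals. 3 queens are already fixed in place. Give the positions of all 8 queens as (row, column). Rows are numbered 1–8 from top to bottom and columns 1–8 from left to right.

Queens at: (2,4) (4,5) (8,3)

Row 1: attacked by (2,4)→{3,4,5}; (4,5)→{2,5,8}; (8,3)→{3}. Safe: 1, 6, 7. Place at column 6.
Row 3: attacked by (1,6)→{4,6,8}; (2,4)→{3,4,5}; (4,5)→{4,5,6}; (8,3)→{3,8}. Safe: 1, 2, 7. Place at column 1.
Row 5: attacked by (1,6)→{2,6}; (2,4)→{1,4,7}; (3,1)→{1,3}; (4,5)→{4,5,6}; (8,3)→{3,6}. Safe: 8. Place at column 8.
Row 6: attacked by (1,6)→{1,6}; (2,4)→{4,8}; (3,1)→{1,4}; (4,5)→{3,5,7}; (5,8)→{7,8}; (8,3)→{1,3,5}. Safe: 2. Place at column 2.
Row 7: attacked by (1,6)→{6}; (2,4)→{4}; (3,1)→{1,5}; (4,5)→{2,5,8}; (5,8)→{6,8}; (6,2)→{1,2,3}; (8,3)→{2,3,4}. Safe: 7. Place at column 7.
Columns [6, 4, 1, 5, 8, 2, 7, 3], r−c [-5, -2, 2, -1, -3, 4, 0, 5], r+c [7, 6, 4, 9, 13, 8, 14, 11] are all distinct, so no two queens attack.

(1,6) (2,4) (3,1) (4,5) (5,8) (6,2) (7,7) (8,3)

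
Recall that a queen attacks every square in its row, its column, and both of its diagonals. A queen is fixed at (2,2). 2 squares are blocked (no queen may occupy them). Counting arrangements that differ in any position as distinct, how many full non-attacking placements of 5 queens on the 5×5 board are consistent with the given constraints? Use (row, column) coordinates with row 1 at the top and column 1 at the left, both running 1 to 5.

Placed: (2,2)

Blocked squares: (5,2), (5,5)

Branch on row 1: col 4 → 1; col 5 → 1.
Sum: 1 + 1 = 2.

2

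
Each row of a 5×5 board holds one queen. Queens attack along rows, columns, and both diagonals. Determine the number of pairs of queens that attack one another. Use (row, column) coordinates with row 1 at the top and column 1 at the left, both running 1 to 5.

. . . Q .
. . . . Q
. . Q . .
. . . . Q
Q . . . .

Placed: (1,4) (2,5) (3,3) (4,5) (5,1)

Same column: (2,5)–(4,5) (column 5).
Same diagonal: (1,4)–(2,5) (|1−2| = |4−5| = 1); (3,3)–(5,1) (|3−5| = |3−1| = 2).
Total attacking pairs: 3.

3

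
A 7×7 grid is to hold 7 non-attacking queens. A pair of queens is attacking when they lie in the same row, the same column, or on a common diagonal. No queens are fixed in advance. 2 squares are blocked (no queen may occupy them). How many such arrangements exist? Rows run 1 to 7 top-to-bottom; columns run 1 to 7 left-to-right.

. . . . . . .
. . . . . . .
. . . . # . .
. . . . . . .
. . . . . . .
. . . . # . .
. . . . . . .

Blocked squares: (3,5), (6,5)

28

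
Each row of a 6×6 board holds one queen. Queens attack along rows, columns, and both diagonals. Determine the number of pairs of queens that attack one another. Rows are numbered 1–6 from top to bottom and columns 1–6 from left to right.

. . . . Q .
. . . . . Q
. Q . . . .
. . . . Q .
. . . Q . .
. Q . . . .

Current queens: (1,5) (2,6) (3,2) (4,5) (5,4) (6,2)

Same column: (1,5)–(4,5) (column 5); (3,2)–(6,2) (column 2).
Same diagonal: (1,5)–(2,6) (|1−2| = |5−6| = 1); (2,6)–(6,2) (|2−6| = |6−2| = 4); (3,2)–(5,4) (|3−5| = |2−4| = 2); (4,5)–(5,4) (|4−5| = |5−4| = 1).
Total attacking pairs: 6.

6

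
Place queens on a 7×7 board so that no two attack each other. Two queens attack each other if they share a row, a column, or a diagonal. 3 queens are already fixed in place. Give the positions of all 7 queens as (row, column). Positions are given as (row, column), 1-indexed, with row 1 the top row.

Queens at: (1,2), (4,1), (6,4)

Row 2: attacked by (1,2)→{1,2,3}; (4,1)→{1,3}; (6,4)→{4}. Safe: 5, 6, 7. Place at column 5.
Row 3: attacked by (1,2)→{2,4}; (2,5)→{4,5,6}; (4,1)→{1,2}; (6,4)→{1,4,7}. Safe: 3. Place at column 3.
Row 5: attacked by (1,2)→{2,6}; (2,5)→{2,5}; (3,3)→{1,3,5}; (4,1)→{1,2}; (6,4)→{3,4,5}. Safe: 7. Place at column 7.
Row 7: attacked by (1,2)→{2}; (2,5)→{5}; (3,3)→{3,7}; (4,1)→{1,4}; (5,7)→{5,7}; (6,4)→{3,4,5}. Safe: 6. Place at column 6.
Columns [2, 5, 3, 1, 7, 4, 6], r−c [-1, -3, 0, 3, -2, 2, 1], r+c [3, 7, 6, 5, 12, 10, 13] are all distinct, so no two queens attack.

(1,2) (2,5) (3,3) (4,1) (5,7) (6,4) (7,6)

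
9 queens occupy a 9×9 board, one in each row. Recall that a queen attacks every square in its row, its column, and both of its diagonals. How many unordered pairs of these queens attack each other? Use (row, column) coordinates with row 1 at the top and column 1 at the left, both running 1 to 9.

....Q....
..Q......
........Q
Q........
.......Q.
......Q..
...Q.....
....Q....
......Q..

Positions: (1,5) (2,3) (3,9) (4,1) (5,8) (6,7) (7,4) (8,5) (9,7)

10

Same column: (1,5)–(8,5) (column 5); (6,7)–(9,7) (column 7).
Same diagonal: (2,3)–(4,1) (|2−4| = |3−1| = 2); (2,3)–(6,7) (|2−6| = |3−7| = 4); (4,1)–(7,4) (|4−7| = |1−4| = 3); (4,1)–(8,5) (|4−8| = |1−5| = 4); (5,8)–(6,7) (|5−6| = |8−7| = 1); (5,8)–(8,5) (|5−8| = |8−5| = 3); (6,7)–(8,5) (|6−8| = |7−5| = 2); (7,4)–(8,5) (|7−8| = |4−5| = 1).
Total attacking pairs: 10.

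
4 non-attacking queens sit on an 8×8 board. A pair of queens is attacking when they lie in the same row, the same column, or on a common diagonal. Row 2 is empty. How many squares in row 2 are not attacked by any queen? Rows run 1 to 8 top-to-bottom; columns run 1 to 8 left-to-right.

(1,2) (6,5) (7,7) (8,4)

2

(1,2) attacks row 2 at column 2 and diagonals 1, 3.
(6,5) attacks row 2 at column 5 and diagonals 1.
(7,7) attacks row 2 at column 7 and diagonals 2.
(8,4) attacks row 2 at column 4.
Attacked columns: {1, 2, 3, 4, 5, 7}. Safe: {6, 8}.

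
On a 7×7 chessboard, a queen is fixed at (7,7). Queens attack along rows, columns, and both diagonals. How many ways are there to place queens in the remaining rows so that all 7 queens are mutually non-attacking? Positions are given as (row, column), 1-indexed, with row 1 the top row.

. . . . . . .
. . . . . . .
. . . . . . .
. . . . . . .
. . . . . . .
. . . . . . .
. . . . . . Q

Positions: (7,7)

Branch on row 1: col 2 → 1; col 3 → 1; col 4 → 1; col 5 → 1; col 6 → 0.
Sum: 1 + 1 + 1 + 1 + 0 = 4.

4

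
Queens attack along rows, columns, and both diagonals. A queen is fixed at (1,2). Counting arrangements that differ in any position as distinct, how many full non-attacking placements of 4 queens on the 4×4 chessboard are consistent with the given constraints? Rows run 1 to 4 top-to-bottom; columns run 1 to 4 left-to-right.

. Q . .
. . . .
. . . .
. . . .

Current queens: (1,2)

1

Branch on row 2: col 4 → 1.
Sum: 1 = 1.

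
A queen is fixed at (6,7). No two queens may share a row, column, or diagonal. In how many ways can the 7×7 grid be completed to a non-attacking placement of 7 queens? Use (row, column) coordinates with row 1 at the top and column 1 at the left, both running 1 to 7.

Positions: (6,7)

7

Branch on row 1: col 1 → 1; col 3 → 2; col 4 → 2; col 5 → 1; col 6 → 1.
Sum: 1 + 2 + 2 + 1 + 1 = 7.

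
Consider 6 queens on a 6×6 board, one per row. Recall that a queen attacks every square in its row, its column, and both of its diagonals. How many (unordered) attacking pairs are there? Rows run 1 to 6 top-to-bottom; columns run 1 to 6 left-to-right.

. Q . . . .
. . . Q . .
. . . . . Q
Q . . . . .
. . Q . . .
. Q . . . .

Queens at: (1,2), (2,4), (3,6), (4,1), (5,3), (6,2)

2

Same column: (1,2)–(6,2) (column 2).
Same diagonal: (5,3)–(6,2) (|5−6| = |3−2| = 1).
Total attacking pairs: 2.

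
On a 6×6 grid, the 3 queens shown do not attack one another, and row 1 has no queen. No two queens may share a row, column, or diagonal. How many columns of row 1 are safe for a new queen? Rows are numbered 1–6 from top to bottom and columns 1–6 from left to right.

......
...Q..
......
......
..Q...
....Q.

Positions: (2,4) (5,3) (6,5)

(2,4) attacks row 1 at column 4 and diagonals 3, 5.
(5,3) attacks row 1 at column 3.
(6,5) attacks row 1 at column 5.
Attacked columns: {3, 4, 5}. Safe: {1, 2, 6}.

3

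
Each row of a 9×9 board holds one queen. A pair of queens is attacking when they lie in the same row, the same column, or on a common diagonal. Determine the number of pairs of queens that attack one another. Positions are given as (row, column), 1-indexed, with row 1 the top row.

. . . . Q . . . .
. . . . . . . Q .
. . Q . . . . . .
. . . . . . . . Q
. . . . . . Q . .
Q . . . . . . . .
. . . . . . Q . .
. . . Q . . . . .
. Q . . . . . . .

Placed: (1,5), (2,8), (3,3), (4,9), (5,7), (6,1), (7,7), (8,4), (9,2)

Same column: (5,7)–(7,7) (column 7).
Same diagonal: (1,5)–(3,3) (|1−3| = |5−3| = 2); (3,3)–(7,7) (|3−7| = |3−7| = 4); (5,7)–(8,4) (|5−8| = |7−4| = 3).
Total attacking pairs: 4.

4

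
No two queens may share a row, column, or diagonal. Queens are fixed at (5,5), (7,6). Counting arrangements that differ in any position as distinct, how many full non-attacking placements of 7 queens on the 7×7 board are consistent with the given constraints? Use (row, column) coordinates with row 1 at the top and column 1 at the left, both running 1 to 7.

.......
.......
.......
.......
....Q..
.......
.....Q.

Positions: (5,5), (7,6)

2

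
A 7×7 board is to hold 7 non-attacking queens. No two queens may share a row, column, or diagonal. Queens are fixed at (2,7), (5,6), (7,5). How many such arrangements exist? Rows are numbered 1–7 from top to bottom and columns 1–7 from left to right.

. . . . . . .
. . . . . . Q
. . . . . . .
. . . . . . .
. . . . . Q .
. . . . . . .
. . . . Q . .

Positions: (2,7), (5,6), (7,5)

1

Branch on row 1: col 1 → 0; col 3 → 1; col 4 → 0.
Sum: 0 + 1 + 0 = 1.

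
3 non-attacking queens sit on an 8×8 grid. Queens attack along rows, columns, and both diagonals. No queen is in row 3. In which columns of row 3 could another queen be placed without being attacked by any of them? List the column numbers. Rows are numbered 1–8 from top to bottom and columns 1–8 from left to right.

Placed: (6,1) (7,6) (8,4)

(6,1) attacks row 3 at column 1 and diagonals 4.
(7,6) attacks row 3 at column 6 and diagonals 2.
(8,4) attacks row 3 at column 4.
Attacked columns: {1, 2, 4, 6}. Safe: {3, 5, 7, 8}.

columns 3, 5, 7, 8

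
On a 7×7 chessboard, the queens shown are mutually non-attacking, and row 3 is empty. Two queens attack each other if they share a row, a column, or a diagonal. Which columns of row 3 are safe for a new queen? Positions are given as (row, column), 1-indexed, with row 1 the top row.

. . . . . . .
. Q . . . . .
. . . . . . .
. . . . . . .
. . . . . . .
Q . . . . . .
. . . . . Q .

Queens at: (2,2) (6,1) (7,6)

columns 5, 7

(2,2) attacks row 3 at column 2 and diagonals 1, 3.
(6,1) attacks row 3 at column 1 and diagonals 4.
(7,6) attacks row 3 at column 6 and diagonals 2.
Attacked columns: {1, 2, 3, 4, 6}. Safe: {5, 7}.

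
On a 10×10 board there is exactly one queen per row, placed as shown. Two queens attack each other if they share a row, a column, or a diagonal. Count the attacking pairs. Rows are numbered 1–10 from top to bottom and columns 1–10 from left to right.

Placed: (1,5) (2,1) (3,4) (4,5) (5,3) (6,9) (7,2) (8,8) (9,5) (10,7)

Same column: (1,5)–(4,5) (column 5); (1,5)–(9,5) (column 5); (4,5)–(9,5) (column 5).
Same diagonal: (3,4)–(4,5) (|3−4| = |4−5| = 1); (4,5)–(7,2) (|4−7| = |5−2| = 3).
Total attacking pairs: 5.

5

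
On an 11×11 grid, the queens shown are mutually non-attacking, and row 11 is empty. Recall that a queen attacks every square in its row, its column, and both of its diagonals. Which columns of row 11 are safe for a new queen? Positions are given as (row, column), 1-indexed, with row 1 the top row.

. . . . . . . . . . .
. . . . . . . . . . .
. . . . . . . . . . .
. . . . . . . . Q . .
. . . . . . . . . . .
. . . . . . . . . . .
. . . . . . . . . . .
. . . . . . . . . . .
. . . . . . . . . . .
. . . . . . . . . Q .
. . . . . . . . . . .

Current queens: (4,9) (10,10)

columns 1, 3, 4, 5, 6, 7, 8

(4,9) attacks row 11 at column 9 and diagonals 2.
(10,10) attacks row 11 at column 10 and diagonals 9, 11.
Attacked columns: {2, 9, 10, 11}. Safe: {1, 3, 4, 5, 6, 7, 8}.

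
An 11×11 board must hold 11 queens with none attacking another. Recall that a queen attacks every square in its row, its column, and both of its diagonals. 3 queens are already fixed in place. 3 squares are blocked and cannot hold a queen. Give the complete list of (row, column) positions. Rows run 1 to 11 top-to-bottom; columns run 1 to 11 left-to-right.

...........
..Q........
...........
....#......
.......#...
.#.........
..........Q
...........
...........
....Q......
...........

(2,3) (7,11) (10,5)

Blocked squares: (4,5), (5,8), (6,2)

(1,1) (2,3) (3,6) (4,9) (5,2) (6,8) (7,11) (8,4) (9,7) (10,5) (11,10)

Row 1: attacked by (2,3)→{2,3,4}; (7,11)→{5,11}; (10,5)→{5}. Safe: 1, 6, 7, 8, 9, 10. Place at column 1.
Row 3: attacked by (1,1)→{1,3}; (2,3)→{2,3,4}; (7,11)→{7,11}; (10,5)→{5}. Safe: 6, 8, 9, 10. Place at column 6.
Row 4: attacked by (1,1)→{1,4}; (2,3)→{1,3,5}; (3,6)→{5,6,7}; (7,11)→{8,11}; (10,5)→{5,11}. Blocked: 5. Safe: 2, 9, 10. Place at column 9.
Row 5: attacked by (1,1)→{1,5}; (2,3)→{3,6}; (3,6)→{4,6,8}; (4,9)→{8,9,10}; (7,11)→{9,11}; (10,5)→{5,10}. Blocked: 8. Safe: 2, 7. Place at column 2.
Row 6: attacked by (1,1)→{1,6}; (2,3)→{3,7}; (3,6)→{3,6,9}; (4,9)→{7,9,11}; (5,2)→{1,2,3}; (7,11)→{10,11}; (10,5)→{1,5,9}. Blocked: 2. Safe: 4, 8. Place at column 8.
Row 8: attacked by (1,1)→{1,8}; (2,3)→{3,9}; (3,6)→{1,6,11}; (4,9)→{5,9}; (5,2)→{2,5}; (6,8)→{6,8,10}; (7,11)→{10,11}; (10,5)→{3,5,7}. Safe: 4. Place at column 4.
Row 9: attacked by (1,1)→{1,9}; (2,3)→{3,10}; (3,6)→{6}; (4,9)→{4,9}; (5,2)→{2,6}; (6,8)→{5,8,11}; (7,11)→{9,11}; (8,4)→{3,4,5}; (10,5)→{4,5,6}. Safe: 7. Place at column 7.
Row 11: attacked by (1,1)→{1,11}; (2,3)→{3}; (3,6)→{6}; (4,9)→{2,9}; (5,2)→{2,8}; (6,8)→{3,8}; (7,11)→{7,11}; (8,4)→{1,4,7}; (9,7)→{5,7,9}; (10,5)→{4,5,6}. Safe: 10. Place at column 10.
Columns [1, 3, 6, 9, 2, 8, 11, 4, 7, 5, 10], r−c [0, -1, -3, -5, 3, -2, -4, 4, 2, 5, 1], r+c [2, 5, 9, 13, 7, 14, 18, 12, 16, 15, 21] are all distinct, so no two queens attack.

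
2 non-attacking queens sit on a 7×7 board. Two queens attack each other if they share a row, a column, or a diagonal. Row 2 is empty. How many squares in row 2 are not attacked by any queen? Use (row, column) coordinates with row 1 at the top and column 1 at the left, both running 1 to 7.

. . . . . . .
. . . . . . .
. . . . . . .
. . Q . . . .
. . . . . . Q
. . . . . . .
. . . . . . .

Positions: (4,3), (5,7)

(4,3) attacks row 2 at column 3 and diagonals 1, 5.
(5,7) attacks row 2 at column 7 and diagonals 4.
Attacked columns: {1, 3, 4, 5, 7}. Safe: {2, 6}.

2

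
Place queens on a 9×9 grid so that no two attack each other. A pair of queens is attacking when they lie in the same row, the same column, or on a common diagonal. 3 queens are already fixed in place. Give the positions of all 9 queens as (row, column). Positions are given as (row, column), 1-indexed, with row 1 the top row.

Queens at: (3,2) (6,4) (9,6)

(1,7) (2,5) (3,2) (4,8) (5,1) (6,4) (7,9) (8,3) (9,6)

Row 1: attacked by (3,2)→{2,4}; (6,4)→{4,9}; (9,6)→{6}. Safe: 1, 3, 5, 7, 8. Place at column 7.
Row 2: attacked by (1,7)→{6,7,8}; (3,2)→{1,2,3}; (6,4)→{4,8}; (9,6)→{6}. Safe: 5, 9. Place at column 5.
Row 4: attacked by (1,7)→{4,7}; (2,5)→{3,5,7}; (3,2)→{1,2,3}; (6,4)→{2,4,6}; (9,6)→{1,6}. Safe: 8, 9. Place at column 8.
Row 5: attacked by (1,7)→{3,7}; (2,5)→{2,5,8}; (3,2)→{2,4}; (4,8)→{7,8,9}; (6,4)→{3,4,5}; (9,6)→{2,6}. Safe: 1. Place at column 1.
Row 7: attacked by (1,7)→{1,7}; (2,5)→{5}; (3,2)→{2,6}; (4,8)→{5,8}; (5,1)→{1,3}; (6,4)→{3,4,5}; (9,6)→{4,6,8}. Safe: 9. Place at column 9.
Row 8: attacked by (1,7)→{7}; (2,5)→{5}; (3,2)→{2,7}; (4,8)→{4,8}; (5,1)→{1,4}; (6,4)→{2,4,6}; (7,9)→{8,9}; (9,6)→{5,6,7}. Safe: 3. Place at column 3.
Columns [7, 5, 2, 8, 1, 4, 9, 3, 6], r−c [-6, -3, 1, -4, 4, 2, -2, 5, 3], r+c [8, 7, 5, 12, 6, 10, 16, 11, 15] are all distinct, so no two queens attack.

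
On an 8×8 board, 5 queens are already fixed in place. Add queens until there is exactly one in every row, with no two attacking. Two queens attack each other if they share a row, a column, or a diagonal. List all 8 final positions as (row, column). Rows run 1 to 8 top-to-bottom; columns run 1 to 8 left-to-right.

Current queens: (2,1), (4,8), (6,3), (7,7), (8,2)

(1,4) (2,1) (3,5) (4,8) (5,6) (6,3) (7,7) (8,2)

Row 1: attacked by (2,1)→{1,2}; (4,8)→{5,8}; (6,3)→{3,8}; (7,7)→{1,7}; (8,2)→{2}. Safe: 4, 6. Place at column 4.
Row 3: attacked by (1,4)→{2,4,6}; (2,1)→{1,2}; (4,8)→{7,8}; (6,3)→{3,6}; (7,7)→{3,7}; (8,2)→{2,7}. Safe: 5. Place at column 5.
Row 5: attacked by (1,4)→{4,8}; (2,1)→{1,4}; (3,5)→{3,5,7}; (4,8)→{7,8}; (6,3)→{2,3,4}; (7,7)→{5,7}; (8,2)→{2,5}. Safe: 6. Place at column 6.
Columns [4, 1, 5, 8, 6, 3, 7, 2], r−c [-3, 1, -2, -4, -1, 3, 0, 6], r+c [5, 3, 8, 12, 11, 9, 14, 10] are all distinct, so no two queens attack.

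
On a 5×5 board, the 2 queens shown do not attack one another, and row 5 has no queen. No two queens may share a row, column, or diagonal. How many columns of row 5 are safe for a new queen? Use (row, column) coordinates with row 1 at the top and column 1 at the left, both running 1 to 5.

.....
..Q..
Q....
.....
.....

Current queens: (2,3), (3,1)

(2,3) attacks row 5 at column 3.
(3,1) attacks row 5 at column 1 and diagonals 3.
Attacked columns: {1, 3}. Safe: {2, 4, 5}.

3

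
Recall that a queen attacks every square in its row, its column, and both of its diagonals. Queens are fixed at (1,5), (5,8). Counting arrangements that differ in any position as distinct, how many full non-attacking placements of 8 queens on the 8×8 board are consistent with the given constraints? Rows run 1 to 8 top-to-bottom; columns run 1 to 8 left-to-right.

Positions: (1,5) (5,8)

Branch on row 2: col 1 → 1; col 2 → 1; col 3 → 1; col 7 → 2.
Sum: 1 + 1 + 1 + 2 = 5.

5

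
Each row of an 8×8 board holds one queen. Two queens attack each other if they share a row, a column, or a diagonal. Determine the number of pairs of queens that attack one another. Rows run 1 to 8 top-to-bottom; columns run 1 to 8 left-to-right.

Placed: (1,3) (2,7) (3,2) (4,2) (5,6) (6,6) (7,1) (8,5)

2

Same column: (3,2)–(4,2) (column 2); (5,6)–(6,6) (column 6).
Total attacking pairs: 2.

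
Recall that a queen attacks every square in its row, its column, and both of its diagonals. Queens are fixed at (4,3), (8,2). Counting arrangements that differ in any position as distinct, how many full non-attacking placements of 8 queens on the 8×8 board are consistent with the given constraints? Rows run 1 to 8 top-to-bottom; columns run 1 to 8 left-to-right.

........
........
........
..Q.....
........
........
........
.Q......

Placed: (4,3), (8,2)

3

Branch on row 1: col 1 → 0; col 4 → 2; col 5 → 1; col 7 → 0; col 8 → 0.
Sum: 0 + 2 + 1 + 0 + 0 = 3.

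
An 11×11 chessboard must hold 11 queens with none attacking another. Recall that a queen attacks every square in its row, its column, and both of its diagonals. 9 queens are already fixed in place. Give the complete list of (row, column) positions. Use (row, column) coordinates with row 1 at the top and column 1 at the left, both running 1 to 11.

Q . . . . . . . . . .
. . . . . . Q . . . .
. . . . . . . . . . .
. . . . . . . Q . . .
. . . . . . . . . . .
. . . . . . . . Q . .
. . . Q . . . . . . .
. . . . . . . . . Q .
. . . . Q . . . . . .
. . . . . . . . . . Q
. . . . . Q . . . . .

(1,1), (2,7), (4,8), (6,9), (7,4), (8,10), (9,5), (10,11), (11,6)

(1,1) (2,7) (3,2) (4,8) (5,3) (6,9) (7,4) (8,10) (9,5) (10,11) (11,6)

Row 3: attacked by (1,1)→{1,3}; (2,7)→{6,7,8}; (4,8)→{7,8,9}; (6,9)→{6,9}; (7,4)→{4,8}; (8,10)→{5,10}; (9,5)→{5,11}; (10,11)→{4,11}; (11,6)→{6}. Safe: 2. Place at column 2.
Row 5: attacked by (1,1)→{1,5}; (2,7)→{4,7,10}; (3,2)→{2,4}; (4,8)→{7,8,9}; (6,9)→{8,9,10}; (7,4)→{2,4,6}; (8,10)→{7,10}; (9,5)→{1,5,9}; (10,11)→{6,11}; (11,6)→{6}. Safe: 3. Place at column 3.
Columns [1, 7, 2, 8, 3, 9, 4, 10, 5, 11, 6], r−c [0, -5, 1, -4, 2, -3, 3, -2, 4, -1, 5], r+c [2, 9, 5, 12, 8, 15, 11, 18, 14, 21, 17] are all distinct, so no two queens attack.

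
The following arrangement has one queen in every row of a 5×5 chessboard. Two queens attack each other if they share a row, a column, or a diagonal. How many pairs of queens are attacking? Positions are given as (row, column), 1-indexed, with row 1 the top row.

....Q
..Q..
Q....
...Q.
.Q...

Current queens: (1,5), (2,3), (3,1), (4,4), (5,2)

0

All columns are distinct and no two queens satisfy |Δrow| = |Δcol|, so no pair attacks.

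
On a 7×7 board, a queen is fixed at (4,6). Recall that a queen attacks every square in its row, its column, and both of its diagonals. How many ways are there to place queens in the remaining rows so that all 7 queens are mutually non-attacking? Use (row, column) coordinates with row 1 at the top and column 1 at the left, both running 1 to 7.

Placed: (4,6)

6

Branch on row 1: col 1 → 1; col 2 → 0; col 4 → 2; col 5 → 2; col 7 → 1.
Sum: 1 + 0 + 2 + 2 + 1 = 6.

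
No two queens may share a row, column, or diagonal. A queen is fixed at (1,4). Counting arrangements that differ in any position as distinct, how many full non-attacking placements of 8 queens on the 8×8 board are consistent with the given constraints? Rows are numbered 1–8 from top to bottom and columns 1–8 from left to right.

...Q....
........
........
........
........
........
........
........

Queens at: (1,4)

Branch on row 2: col 1 → 2; col 2 → 6; col 6 → 3; col 7 → 4; col 8 → 3.
Sum: 2 + 6 + 3 + 4 + 3 = 18.

18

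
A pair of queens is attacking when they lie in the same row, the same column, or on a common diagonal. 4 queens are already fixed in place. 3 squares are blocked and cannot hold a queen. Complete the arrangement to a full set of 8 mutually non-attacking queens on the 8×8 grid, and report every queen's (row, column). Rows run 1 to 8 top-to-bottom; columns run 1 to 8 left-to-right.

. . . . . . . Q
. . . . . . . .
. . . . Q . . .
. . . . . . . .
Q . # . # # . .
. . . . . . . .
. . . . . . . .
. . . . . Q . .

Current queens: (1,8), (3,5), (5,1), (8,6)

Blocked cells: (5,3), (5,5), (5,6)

(1,8) (2,2) (3,5) (4,3) (5,1) (6,7) (7,4) (8,6)

Row 2: attacked by (1,8)→{7,8}; (3,5)→{4,5,6}; (5,1)→{1,4}; (8,6)→{6}. Safe: 2, 3. Place at column 2.
Row 4: attacked by (1,8)→{5,8}; (2,2)→{2,4}; (3,5)→{4,5,6}; (5,1)→{1,2}; (8,6)→{2,6}. Safe: 3, 7. Place at column 3.
Row 6: attacked by (1,8)→{3,8}; (2,2)→{2,6}; (3,5)→{2,5,8}; (4,3)→{1,3,5}; (5,1)→{1,2}; (8,6)→{4,6,8}. Safe: 7. Place at column 7.
Row 7: attacked by (1,8)→{2,8}; (2,2)→{2,7}; (3,5)→{1,5}; (4,3)→{3,6}; (5,1)→{1,3}; (6,7)→{6,7,8}; (8,6)→{5,6,7}. Safe: 4. Place at column 4.
Columns [8, 2, 5, 3, 1, 7, 4, 6], r−c [-7, 0, -2, 1, 4, -1, 3, 2], r+c [9, 4, 8, 7, 6, 13, 11, 14] are all distinct, so no two queens attack.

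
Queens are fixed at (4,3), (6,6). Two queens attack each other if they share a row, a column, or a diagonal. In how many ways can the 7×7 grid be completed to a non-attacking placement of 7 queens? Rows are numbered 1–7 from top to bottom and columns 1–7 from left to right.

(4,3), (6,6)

1

Branch on row 1: col 2 → 1; col 4 → 0; col 5 → 0; col 7 → 0.
Sum: 1 + 0 + 0 + 0 = 1.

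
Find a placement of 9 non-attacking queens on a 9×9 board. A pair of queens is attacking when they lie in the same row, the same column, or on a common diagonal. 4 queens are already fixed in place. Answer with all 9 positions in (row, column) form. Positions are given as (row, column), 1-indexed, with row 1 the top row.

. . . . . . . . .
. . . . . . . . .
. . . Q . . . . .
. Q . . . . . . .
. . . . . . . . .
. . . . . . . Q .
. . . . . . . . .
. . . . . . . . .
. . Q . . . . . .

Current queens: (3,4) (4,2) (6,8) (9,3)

Row 1: attacked by (3,4)→{2,4,6}; (4,2)→{2,5}; (6,8)→{3,8}; (9,3)→{3}. Safe: 1, 7, 9. Place at column 7.
Row 2: attacked by (1,7)→{6,7,8}; (3,4)→{3,4,5}; (4,2)→{2,4}; (6,8)→{4,8}; (9,3)→{3}. Safe: 1, 9. Place at column 9.
Row 5: attacked by (1,7)→{3,7}; (2,9)→{6,9}; (3,4)→{2,4,6}; (4,2)→{1,2,3}; (6,8)→{7,8,9}; (9,3)→{3,7}. Safe: 5. Place at column 5.
Row 7: attacked by (1,7)→{1,7}; (2,9)→{4,9}; (3,4)→{4,8}; (4,2)→{2,5}; (5,5)→{3,5,7}; (6,8)→{7,8,9}; (9,3)→{1,3,5}. Safe: 6. Place at column 6.
Row 8: attacked by (1,7)→{7}; (2,9)→{3,9}; (3,4)→{4,9}; (4,2)→{2,6}; (5,5)→{2,5,8}; (6,8)→{6,8}; (7,6)→{5,6,7}; (9,3)→{2,3,4}. Safe: 1. Place at column 1.
Columns [7, 9, 4, 2, 5, 8, 6, 1, 3], r−c [-6, -7, -1, 2, 0, -2, 1, 7, 6], r+c [8, 11, 7, 6, 10, 14, 13, 9, 12] are all distinct, so no two queens attack.

(1,7) (2,9) (3,4) (4,2) (5,5) (6,8) (7,6) (8,1) (9,3)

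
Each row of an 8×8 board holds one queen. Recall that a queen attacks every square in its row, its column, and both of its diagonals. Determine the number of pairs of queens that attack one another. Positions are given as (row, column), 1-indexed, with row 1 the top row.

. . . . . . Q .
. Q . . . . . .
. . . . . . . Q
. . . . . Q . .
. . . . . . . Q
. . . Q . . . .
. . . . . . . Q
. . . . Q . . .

Same column: (3,8)–(5,8) (column 8); (3,8)–(7,8) (column 8); (5,8)–(7,8) (column 8).
Same diagonal: (4,6)–(6,4) (|4−6| = |6−4| = 2); (5,8)–(8,5) (|5−8| = |8−5| = 3).
Total attacking pairs: 5.

5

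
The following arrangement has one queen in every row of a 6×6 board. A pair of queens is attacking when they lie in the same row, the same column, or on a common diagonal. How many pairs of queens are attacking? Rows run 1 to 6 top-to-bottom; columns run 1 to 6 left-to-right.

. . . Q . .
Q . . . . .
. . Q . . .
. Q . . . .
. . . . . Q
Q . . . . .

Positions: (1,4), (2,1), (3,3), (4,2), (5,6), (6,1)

2

Same column: (2,1)–(6,1) (column 1).
Same diagonal: (3,3)–(4,2) (|3−4| = |3−2| = 1).
Total attacking pairs: 2.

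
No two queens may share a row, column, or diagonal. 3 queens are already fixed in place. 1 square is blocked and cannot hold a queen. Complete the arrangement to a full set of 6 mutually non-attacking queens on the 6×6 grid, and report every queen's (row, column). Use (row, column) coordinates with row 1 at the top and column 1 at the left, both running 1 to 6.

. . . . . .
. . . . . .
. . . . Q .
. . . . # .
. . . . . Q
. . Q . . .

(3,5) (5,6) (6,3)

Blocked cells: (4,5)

(1,4) (2,1) (3,5) (4,2) (5,6) (6,3)

Row 1: attacked by (3,5)→{3,5}; (5,6)→{2,6}; (6,3)→{3}. Safe: 1, 4. Place at column 4.
Row 2: attacked by (1,4)→{3,4,5}; (3,5)→{4,5,6}; (5,6)→{3,6}; (6,3)→{3}. Safe: 1, 2. Place at column 1.
Row 4: attacked by (1,4)→{1,4}; (2,1)→{1,3}; (3,5)→{4,5,6}; (5,6)→{5,6}; (6,3)→{1,3,5}. Blocked: 5. Safe: 2. Place at column 2.
Columns [4, 1, 5, 2, 6, 3], r−c [-3, 1, -2, 2, -1, 3], r+c [5, 3, 8, 6, 11, 9] are all distinct, so no two queens attack.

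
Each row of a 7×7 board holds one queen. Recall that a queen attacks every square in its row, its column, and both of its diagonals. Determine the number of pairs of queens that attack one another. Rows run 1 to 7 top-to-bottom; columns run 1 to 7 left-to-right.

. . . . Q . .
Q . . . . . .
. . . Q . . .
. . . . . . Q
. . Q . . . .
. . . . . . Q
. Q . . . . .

Same column: (4,7)–(6,7) (column 7).
Same diagonal: (3,4)–(6,7) (|3−6| = |4−7| = 3).
Total attacking pairs: 2.

2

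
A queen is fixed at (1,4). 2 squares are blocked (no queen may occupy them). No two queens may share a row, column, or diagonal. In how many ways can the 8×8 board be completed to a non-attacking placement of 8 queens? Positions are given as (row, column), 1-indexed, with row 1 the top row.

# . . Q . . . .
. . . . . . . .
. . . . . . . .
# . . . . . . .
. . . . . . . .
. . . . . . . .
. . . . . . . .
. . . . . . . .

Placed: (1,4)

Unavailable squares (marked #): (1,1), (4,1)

18

Branch on row 2: col 1 → 2; col 2 → 6; col 6 → 3; col 7 → 4; col 8 → 3.
Sum: 2 + 6 + 3 + 4 + 3 = 18.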